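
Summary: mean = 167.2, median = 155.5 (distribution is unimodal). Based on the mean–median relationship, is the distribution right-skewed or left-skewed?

mean − median = 167.2 − 155.5 = 11.7
mean > median ⇒ the longer tail is on the right ⇒ right-skewed (positively skewed).

right-skewed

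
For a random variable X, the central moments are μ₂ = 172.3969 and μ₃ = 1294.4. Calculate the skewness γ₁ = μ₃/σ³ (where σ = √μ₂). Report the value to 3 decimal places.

0.572

σ = √μ₂ = √172.3969 = 13.13000
σ³ = μ₂^(3/2) = 2263.57130
γ₁ = μ₃/σ³ = 1294.4 / 2263.57130 ≈ 0.572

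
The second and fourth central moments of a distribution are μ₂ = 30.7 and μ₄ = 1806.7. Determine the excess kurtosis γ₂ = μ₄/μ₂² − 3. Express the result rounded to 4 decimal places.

μ₂² = 30.7² = 942.49000
μ₄/μ₂² = 1806.7 / 942.49000 = 1.91694
γ₂ = 1.91694 − 3 ≈ -1.0831

-1.0831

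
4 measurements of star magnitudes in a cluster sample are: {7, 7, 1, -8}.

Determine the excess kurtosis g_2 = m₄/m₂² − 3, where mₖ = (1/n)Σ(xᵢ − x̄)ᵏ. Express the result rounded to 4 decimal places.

x̄ = 1.7500
Σ(xᵢ − x̄)² = 150.7500 ⇒ m₂ = 37.68750
Σ(xᵢ − x̄)⁴ = 10556.5781 ⇒ m₄ = 2639.14453
m₂² = 1420.34766
g_2 = m₄/m₂² − 3 = 1.85810 − 3 ≈ -1.1419

-1.1419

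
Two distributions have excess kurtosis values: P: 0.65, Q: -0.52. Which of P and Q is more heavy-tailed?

Higher excess kurtosis ⇒ heavier tails relative to the normal distribution.
0.65 vs -0.52: the larger is 0.65, so P has heavier tails. (P is leptokurtic — heavier-than-normal tails; the other is platykurtic.)

P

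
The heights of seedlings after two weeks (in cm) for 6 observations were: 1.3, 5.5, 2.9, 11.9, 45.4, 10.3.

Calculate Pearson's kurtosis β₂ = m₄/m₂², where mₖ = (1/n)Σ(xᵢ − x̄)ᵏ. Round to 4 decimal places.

x̄ = 12.8833
Σ(xᵢ − x̄)² = 1353.3283 ⇒ m₂ = 225.55472
Σ(xᵢ − x̄)⁴ = 1148907.6288 ⇒ m₄ = 191484.60480
m₂² = 50874.93272
β₂ = m₄/m₂² = 191484.60480 / 50874.93272 ≈ 3.7638

3.7638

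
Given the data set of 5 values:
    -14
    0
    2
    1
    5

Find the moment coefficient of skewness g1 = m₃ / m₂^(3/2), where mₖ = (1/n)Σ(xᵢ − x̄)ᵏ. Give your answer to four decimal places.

-1.2531

x̄ = (-14 + 0 + 2 + 1 + 5) / 5 = -1.2000
deviations (xᵢ − x̄): -12.8000, 1.2000, 3.2000, 2.2000, 6.2000
Σ(xᵢ − x̄)² = 218.8000 ⇒ m₂ = 218.8000/5 = 43.76000
Σ(xᵢ − x̄)³ = -1813.6800 ⇒ m₃ = -1813.6800/5 = -362.73600
m₂^(3/2) = 43.76000^(1.5) = 289.47827
g1 = m₃ / m₂^(3/2) = -362.73600 / 289.47827 ≈ -1.2531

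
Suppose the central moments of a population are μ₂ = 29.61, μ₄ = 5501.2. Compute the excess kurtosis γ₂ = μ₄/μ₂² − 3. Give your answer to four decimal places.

μ₂² = 29.61² = 876.75210
μ₄/μ₂² = 5501.2 / 876.75210 = 6.27452
γ₂ = 6.27452 − 3 ≈ 3.2745

3.2745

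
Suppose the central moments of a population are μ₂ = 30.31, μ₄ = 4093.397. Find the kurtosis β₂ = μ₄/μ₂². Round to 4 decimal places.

μ₂² = 30.31² = 918.69610
μ₄/μ₂² = 4093.397 / 918.69610 = 4.45566
β₂ ≈ 4.4557

4.4557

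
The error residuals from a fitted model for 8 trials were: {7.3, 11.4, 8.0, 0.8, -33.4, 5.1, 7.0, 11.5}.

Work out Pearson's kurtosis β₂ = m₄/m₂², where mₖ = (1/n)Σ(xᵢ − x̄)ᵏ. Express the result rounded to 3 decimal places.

5.544

x̄ = 2.2125
Σ(xᵢ − x̄)² = 1531.5487 ⇒ m₂ = 191.44359
Σ(xᵢ − x̄)⁴ = 1625414.5847 ⇒ m₄ = 203176.82308
m₂² = 36650.64959
β₂ = m₄/m₂² = 203176.82308 / 36650.64959 ≈ 5.544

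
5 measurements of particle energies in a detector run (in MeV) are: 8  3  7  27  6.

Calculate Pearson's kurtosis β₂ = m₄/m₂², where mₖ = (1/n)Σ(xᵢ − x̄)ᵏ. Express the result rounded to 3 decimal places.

3.077

x̄ = 10.2000
Σ(xᵢ − x̄)² = 366.8000 ⇒ m₂ = 73.36000
Σ(xᵢ − x̄)⁴ = 82786.2560 ⇒ m₄ = 16557.25120
m₂² = 5381.68960
β₂ = m₄/m₂² = 16557.25120 / 5381.68960 ≈ 3.077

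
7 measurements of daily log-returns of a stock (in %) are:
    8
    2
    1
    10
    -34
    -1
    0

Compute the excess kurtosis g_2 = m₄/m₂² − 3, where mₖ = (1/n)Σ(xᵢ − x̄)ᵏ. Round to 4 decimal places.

1.4858

x̄ = -2.0000
Σ(xᵢ − x̄)² = 1298.0000 ⇒ m₂ = 185.42857
Σ(xᵢ − x̄)⁴ = 1079666.0000 ⇒ m₄ = 154238.00000
m₂² = 34383.75510
g_2 = m₄/m₂² − 3 = 4.48578 − 3 ≈ 1.4858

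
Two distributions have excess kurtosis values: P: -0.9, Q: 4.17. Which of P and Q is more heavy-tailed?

Q

Higher excess kurtosis ⇒ heavier tails relative to the normal distribution.
-0.9 vs 4.17: the larger is 4.17, so Q has heavier tails. (Q is leptokurtic — heavier-than-normal tails; the other is platykurtic.)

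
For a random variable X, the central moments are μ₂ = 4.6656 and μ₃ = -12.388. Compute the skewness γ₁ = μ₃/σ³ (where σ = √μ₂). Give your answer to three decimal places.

-1.229

σ = √μ₂ = √4.6656 = 2.16000
σ³ = μ₂^(3/2) = 10.07770
γ₁ = μ₃/σ³ = -12.388 / 10.07770 ≈ -1.229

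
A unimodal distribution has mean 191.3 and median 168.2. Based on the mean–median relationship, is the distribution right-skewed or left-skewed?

right-skewed

mean − median = 191.3 − 168.2 = 23.1
mean > median ⇒ the longer tail is on the right ⇒ right-skewed (positively skewed).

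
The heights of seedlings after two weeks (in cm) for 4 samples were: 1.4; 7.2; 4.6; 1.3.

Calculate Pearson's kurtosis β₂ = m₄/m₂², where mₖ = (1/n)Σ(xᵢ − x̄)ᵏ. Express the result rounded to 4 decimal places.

1.5028

x̄ = 3.6250
Σ(xᵢ − x̄)² = 24.0875 ⇒ m₂ = 6.02188
Σ(xᵢ − x̄)⁴ = 217.9775 ⇒ m₄ = 54.49438
m₂² = 36.26298
β₂ = m₄/m₂² = 54.49438 / 36.26298 ≈ 1.5028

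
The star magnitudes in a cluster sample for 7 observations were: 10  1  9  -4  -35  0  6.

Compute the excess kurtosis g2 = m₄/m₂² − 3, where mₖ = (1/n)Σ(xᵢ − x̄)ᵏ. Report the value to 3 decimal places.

1.230

x̄ = -1.8571
Σ(xᵢ − x̄)² = 1434.8571 ⇒ m₂ = 204.97959
Σ(xᵢ − x̄)⁴ = 1244162.1341 ⇒ m₄ = 177737.44773
m₂² = 42016.63307
g2 = m₄/m₂² − 3 = 4.23017 − 3 ≈ 1.230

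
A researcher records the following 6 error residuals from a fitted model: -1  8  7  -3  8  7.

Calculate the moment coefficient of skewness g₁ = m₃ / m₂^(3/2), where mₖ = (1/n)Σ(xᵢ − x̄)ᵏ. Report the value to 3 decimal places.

-0.732

x̄ = (-1 + 8 + 7 - 3 + 8 + 7) / 6 = 4.3333
deviations (xᵢ − x̄): -5.3333, 3.6667, 2.6667, -7.3333, 3.6667, 2.6667
Σ(xᵢ − x̄)² = 123.3333 ⇒ m₂ = 123.3333/6 = 20.55556
Σ(xᵢ − x̄)³ = -409.5556 ⇒ m₃ = -409.5556/6 = -68.25926
m₂^(3/2) = 20.55556^(1.5) = 93.19526
g₁ = m₃ / m₂^(3/2) = -68.25926 / 93.19526 ≈ -0.732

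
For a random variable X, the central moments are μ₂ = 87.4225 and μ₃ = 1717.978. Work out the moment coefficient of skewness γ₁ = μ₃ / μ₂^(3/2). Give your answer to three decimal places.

σ = √μ₂ = √87.4225 = 9.35000
σ³ = μ₂^(3/2) = 817.40038
γ₁ = μ₃/σ³ = 1717.978 / 817.40038 ≈ 2.102

2.102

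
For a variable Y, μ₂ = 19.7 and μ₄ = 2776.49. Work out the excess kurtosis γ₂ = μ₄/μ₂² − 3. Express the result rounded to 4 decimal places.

4.1542

μ₂² = 19.7² = 388.09000
μ₄/μ₂² = 2776.49 / 388.09000 = 7.15424
γ₂ = 7.15424 − 3 ≈ 4.1542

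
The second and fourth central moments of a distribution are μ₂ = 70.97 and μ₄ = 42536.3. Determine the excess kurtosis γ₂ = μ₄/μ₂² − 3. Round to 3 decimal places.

μ₂² = 70.97² = 5036.74090
μ₄/μ₂² = 42536.3 / 5036.74090 = 8.44520
γ₂ = 8.44520 − 3 ≈ 5.445

5.445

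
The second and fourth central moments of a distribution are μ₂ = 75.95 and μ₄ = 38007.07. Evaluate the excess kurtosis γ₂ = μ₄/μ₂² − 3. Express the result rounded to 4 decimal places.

3.5888

μ₂² = 75.95² = 5768.40250
μ₄/μ₂² = 38007.07 / 5768.40250 = 6.58884
γ₂ = 6.58884 − 3 ≈ 3.5888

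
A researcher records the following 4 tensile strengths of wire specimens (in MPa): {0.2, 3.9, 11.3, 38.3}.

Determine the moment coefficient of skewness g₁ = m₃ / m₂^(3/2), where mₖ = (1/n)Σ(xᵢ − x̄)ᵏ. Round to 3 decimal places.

0.921

x̄ = (0.2 + 3.9 + 11.3 + 38.3) / 4 = 13.4250
deviations (xᵢ − x̄): -13.2250, -9.5250, -2.1250, 24.8750
Σ(xᵢ − x̄)² = 888.9075 ⇒ m₂ = 888.9075/4 = 222.22687
Σ(xᵢ − x̄)³ = 12204.9769 ⇒ m₃ = 12204.9769/4 = 3051.24422
m₂^(3/2) = 222.22687^(1.5) = 3312.79734
g₁ = m₃ / m₂^(3/2) = 3051.24422 / 3312.79734 ≈ 0.921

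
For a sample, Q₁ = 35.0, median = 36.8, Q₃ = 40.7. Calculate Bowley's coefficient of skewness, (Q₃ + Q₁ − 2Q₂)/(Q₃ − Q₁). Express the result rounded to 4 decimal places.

0.3684

numerator: Q₃ + Q₁ − 2Q₂ = 40.7 + 35.0 − 2×36.8 = 2.1000
denominator: Q₃ − Q₁ = 40.7 − 35.0 = 5.7000
Bowley skewness = 2.1000 / 5.7000 ≈ 0.3684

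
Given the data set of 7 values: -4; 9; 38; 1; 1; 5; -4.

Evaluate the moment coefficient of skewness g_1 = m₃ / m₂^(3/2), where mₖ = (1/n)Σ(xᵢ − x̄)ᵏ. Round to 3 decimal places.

x̄ = (-4 + 9 + 38 + 1 + 1 + 5 - 4) / 7 = 6.5714
deviations (xᵢ − x̄): -10.5714, 2.4286, 31.4286, -5.5714, -5.5714, -1.5714, -10.5714
Σ(xᵢ − x̄)² = 1281.7143 ⇒ m₂ = 1281.7143/7 = 183.10204
Σ(xᵢ − x̄)³ = 28345.4694 ⇒ m₃ = 28345.4694/7 = 4049.35277
m₂^(3/2) = 183.10204^(1.5) = 2477.64898
g_1 = m₃ / m₂^(3/2) = 4049.35277 / 2477.64898 ≈ 1.634

1.634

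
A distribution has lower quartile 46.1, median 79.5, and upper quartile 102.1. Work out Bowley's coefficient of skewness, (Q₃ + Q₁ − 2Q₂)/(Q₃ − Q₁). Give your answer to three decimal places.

-0.193

numerator: Q₃ + Q₁ − 2Q₂ = 102.1 + 46.1 − 2×79.5 = -10.8000
denominator: Q₃ − Q₁ = 102.1 − 46.1 = 56.0000
Bowley skewness = -10.8000 / 56.0000 ≈ -0.193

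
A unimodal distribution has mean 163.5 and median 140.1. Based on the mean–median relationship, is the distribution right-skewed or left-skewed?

right-skewed

mean − median = 163.5 − 140.1 = 23.4
mean > median ⇒ the longer tail is on the right ⇒ right-skewed (positively skewed).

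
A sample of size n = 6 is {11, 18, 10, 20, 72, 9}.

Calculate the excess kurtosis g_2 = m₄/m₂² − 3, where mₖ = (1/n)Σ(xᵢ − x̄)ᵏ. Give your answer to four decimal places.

x̄ = 23.3333
Σ(xᵢ − x̄)² = 2943.3333 ⇒ m₂ = 490.55556
Σ(xᵢ − x̄)⁴ = 5707411.7778 ⇒ m₄ = 951235.29630
m₂² = 240644.75309
g_2 = m₄/m₂² − 3 = 3.95286 − 3 ≈ 0.9529

0.9529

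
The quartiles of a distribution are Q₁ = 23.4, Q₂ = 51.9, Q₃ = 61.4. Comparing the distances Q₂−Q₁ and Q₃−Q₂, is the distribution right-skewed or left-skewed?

left-skewed

Q₂ − Q₁ = 28.5;  Q₃ − Q₂ = 9.5
Q₂ − Q₁ > Q₃ − Q₂ ⇒ the lower half is more spread out ⇒ left-skewed.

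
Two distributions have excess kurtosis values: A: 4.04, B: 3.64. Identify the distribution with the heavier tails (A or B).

Higher excess kurtosis ⇒ heavier tails relative to the normal distribution.
4.04 vs 3.64: the larger is 4.04, so A has heavier tails.

A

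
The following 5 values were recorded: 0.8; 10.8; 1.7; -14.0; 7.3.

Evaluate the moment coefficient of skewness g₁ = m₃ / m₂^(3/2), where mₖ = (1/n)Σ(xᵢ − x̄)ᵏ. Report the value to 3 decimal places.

-0.826

x̄ = (0.8 + 10.8 + 1.7 - 14.0 + 7.3) / 5 = 1.3200
deviations (xᵢ − x̄): -0.5200, 9.4800, 0.3800, -15.3200, 5.9800
Σ(xᵢ − x̄)² = 360.7480 ⇒ m₂ = 360.7480/5 = 72.14960
Σ(xᵢ − x̄)³ = -2529.9079 ⇒ m₃ = -2529.9079/5 = -505.98158
m₂^(3/2) = 72.14960^(1.5) = 612.84534
g₁ = m₃ / m₂^(3/2) = -505.98158 / 612.84534 ≈ -0.826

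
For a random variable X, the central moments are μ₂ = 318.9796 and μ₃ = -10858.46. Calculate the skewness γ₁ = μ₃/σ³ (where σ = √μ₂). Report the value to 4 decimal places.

-1.9060

σ = √μ₂ = √318.9796 = 17.86000
σ³ = μ₂^(3/2) = 5696.97566
γ₁ = μ₃/σ³ = -10858.46 / 5696.97566 ≈ -1.9060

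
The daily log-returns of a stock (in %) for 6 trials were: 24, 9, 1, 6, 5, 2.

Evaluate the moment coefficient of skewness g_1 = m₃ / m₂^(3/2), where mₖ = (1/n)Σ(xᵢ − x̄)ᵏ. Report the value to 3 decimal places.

1.349

x̄ = (24 + 9 + 1 + 6 + 5 + 2) / 6 = 7.8333
deviations (xᵢ − x̄): 16.1667, 1.1667, -6.8333, -1.8333, -2.8333, -5.8333
Σ(xᵢ − x̄)² = 354.8333 ⇒ m₂ = 354.8333/6 = 59.13889
Σ(xᵢ − x̄)³ = 3680.4444 ⇒ m₃ = 3680.4444/6 = 613.40741
m₂^(3/2) = 59.13889^(1.5) = 454.78878
g_1 = m₃ / m₂^(3/2) = 613.40741 / 454.78878 ≈ 1.349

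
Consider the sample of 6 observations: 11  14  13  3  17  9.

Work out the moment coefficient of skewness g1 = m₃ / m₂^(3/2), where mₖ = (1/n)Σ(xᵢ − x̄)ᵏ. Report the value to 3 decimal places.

-0.635

x̄ = (11 + 14 + 13 + 3 + 17 + 9) / 6 = 11.1667
deviations (xᵢ − x̄): -0.1667, 2.8333, 1.8333, -8.1667, 5.8333, -2.1667
Σ(xᵢ − x̄)² = 116.8333 ⇒ m₂ = 116.8333/6 = 19.47222
Σ(xᵢ − x̄)³ = -327.4444 ⇒ m₃ = -327.4444/6 = -54.57407
m₂^(3/2) = 19.47222^(1.5) = 85.92574
g1 = m₃ / m₂^(3/2) = -54.57407 / 85.92574 ≈ -0.635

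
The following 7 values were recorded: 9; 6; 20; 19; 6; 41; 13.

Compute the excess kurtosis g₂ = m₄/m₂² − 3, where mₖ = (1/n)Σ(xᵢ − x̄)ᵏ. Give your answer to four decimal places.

x̄ = 16.2857
Σ(xᵢ − x̄)² = 907.4286 ⇒ m₂ = 129.63265
Σ(xᵢ − x̄)⁴ = 398636.0233 ⇒ m₄ = 56948.00333
m₂² = 16804.62474
g₂ = m₄/m₂² − 3 = 3.38883 − 3 ≈ 0.3888

0.3888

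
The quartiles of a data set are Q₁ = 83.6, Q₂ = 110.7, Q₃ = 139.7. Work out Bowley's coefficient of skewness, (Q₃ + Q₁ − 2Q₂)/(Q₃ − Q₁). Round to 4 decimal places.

numerator: Q₃ + Q₁ − 2Q₂ = 139.7 + 83.6 − 2×110.7 = 1.9000
denominator: Q₃ − Q₁ = 139.7 − 83.6 = 56.1000
Bowley skewness = 1.9000 / 56.1000 ≈ 0.0339

0.0339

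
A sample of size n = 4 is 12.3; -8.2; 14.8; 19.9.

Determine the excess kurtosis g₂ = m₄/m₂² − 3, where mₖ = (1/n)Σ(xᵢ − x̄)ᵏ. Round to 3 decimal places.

-0.815

x̄ = 9.7000
Σ(xᵢ − x̄)² = 457.2200 ⇒ m₂ = 114.30500
Σ(xᵢ − x̄)⁴ = 114209.1074 ⇒ m₄ = 28552.27685
m₂² = 13065.63303
g₂ = m₄/m₂² − 3 = 2.18530 − 3 ≈ -0.815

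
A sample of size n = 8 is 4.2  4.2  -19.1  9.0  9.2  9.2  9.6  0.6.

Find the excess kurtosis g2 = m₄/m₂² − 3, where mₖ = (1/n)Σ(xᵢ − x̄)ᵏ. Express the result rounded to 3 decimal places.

x̄ = 3.3625
Σ(xᵢ − x̄)² = 652.4388 ⇒ m₂ = 81.55484
Σ(xᵢ − x̄)⁴ = 259490.1269 ⇒ m₄ = 32436.26587
m₂² = 6651.19254
g2 = m₄/m₂² − 3 = 4.87676 − 3 ≈ 1.877

1.877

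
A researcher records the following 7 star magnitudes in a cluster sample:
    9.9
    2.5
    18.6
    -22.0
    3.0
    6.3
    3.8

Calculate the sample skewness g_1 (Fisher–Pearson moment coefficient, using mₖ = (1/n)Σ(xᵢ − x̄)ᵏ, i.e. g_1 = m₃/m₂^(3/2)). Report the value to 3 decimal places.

-1.115

x̄ = (9.9 + 2.5 + 18.6 - 22.0 + 3.0 + 6.3 + 3.8) / 7 = 3.1571
deviations (xᵢ − x̄): 6.7429, -0.6571, 15.4429, -25.1571, -0.1571, 3.1429, 0.6429
Σ(xᵢ − x̄)² = 927.5771 ⇒ m₂ = 927.5771/7 = 132.51102
Σ(xᵢ − x̄)³ = -11901.0645 ⇒ m₃ = -11901.0645/7 = -1700.15208
m₂^(3/2) = 132.51102^(1.5) = 1525.37982
g_1 = m₃ / m₂^(3/2) = -1700.15208 / 1525.37982 ≈ -1.115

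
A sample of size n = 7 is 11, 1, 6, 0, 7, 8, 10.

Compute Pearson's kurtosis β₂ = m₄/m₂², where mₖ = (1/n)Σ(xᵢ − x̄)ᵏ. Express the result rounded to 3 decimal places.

1.786

x̄ = 6.1429
Σ(xᵢ − x̄)² = 106.8571 ⇒ m₂ = 15.26531
Σ(xᵢ − x̄)⁴ = 2913.8076 ⇒ m₄ = 416.25823
m₂² = 233.02957
β₂ = m₄/m₂² = 416.25823 / 233.02957 ≈ 1.786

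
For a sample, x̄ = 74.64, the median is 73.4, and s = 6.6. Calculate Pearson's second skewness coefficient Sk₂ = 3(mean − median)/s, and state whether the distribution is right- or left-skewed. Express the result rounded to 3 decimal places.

0.564, right-skewed

Sk₂ = 3(74.64 − 73.4) / 6.6 = 3 × 1.2400 / 6.6
    = 3.7200 / 6.6 ≈ 0.564
Sk₂ > 0 ⇒ mean > median ⇒ right-skewed (positive skew).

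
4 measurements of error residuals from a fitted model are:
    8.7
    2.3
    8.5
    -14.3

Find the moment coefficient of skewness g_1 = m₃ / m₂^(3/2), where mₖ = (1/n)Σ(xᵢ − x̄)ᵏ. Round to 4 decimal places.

x̄ = (8.7 + 2.3 + 8.5 - 14.3) / 4 = 1.3000
deviations (xᵢ − x̄): 7.4000, 1.0000, 7.2000, -15.6000
Σ(xᵢ − x̄)² = 350.9600 ⇒ m₂ = 350.9600/4 = 87.74000
Σ(xᵢ − x̄)³ = -3016.9440 ⇒ m₃ = -3016.9440/4 = -754.23600
m₂^(3/2) = 87.74000^(1.5) = 821.85735
g_1 = m₃ / m₂^(3/2) = -754.23600 / 821.85735 ≈ -0.9177

-0.9177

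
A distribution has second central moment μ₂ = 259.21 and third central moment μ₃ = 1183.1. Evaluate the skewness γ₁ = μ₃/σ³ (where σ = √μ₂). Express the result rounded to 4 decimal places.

0.2835

σ = √μ₂ = √259.21 = 16.10000
σ³ = μ₂^(3/2) = 4173.28100
γ₁ = μ₃/σ³ = 1183.1 / 4173.28100 ≈ 0.2835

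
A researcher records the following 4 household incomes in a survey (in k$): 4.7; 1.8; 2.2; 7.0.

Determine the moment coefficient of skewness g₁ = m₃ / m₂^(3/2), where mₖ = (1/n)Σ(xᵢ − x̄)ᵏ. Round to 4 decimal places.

0.4030

x̄ = (4.7 + 1.8 + 2.2 + 7.0) / 4 = 3.9250
deviations (xᵢ − x̄): 0.7750, -2.1250, -1.7250, 3.0750
Σ(xᵢ − x̄)² = 17.5475 ⇒ m₂ = 17.5475/4 = 4.38688
Σ(xᵢ − x̄)³ = 14.8129 ⇒ m₃ = 14.8129/4 = 3.70322
m₂^(3/2) = 4.38688^(1.5) = 9.18825
g₁ = m₃ / m₂^(3/2) = 3.70322 / 9.18825 ≈ 0.4030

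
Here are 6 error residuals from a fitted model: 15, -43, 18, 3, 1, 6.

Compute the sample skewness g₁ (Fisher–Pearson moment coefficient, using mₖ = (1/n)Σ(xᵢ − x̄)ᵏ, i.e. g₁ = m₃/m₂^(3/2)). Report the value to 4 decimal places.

x̄ = (15 - 43 + 18 + 3 + 1 + 6) / 6 = 0.0000
deviations (xᵢ − x̄): 15.0000, -43.0000, 18.0000, 3.0000, 1.0000, 6.0000
Σ(xᵢ − x̄)² = 2444.0000 ⇒ m₂ = 2444.0000/6 = 407.33333
Σ(xᵢ − x̄)³ = -70056.0000 ⇒ m₃ = -70056.0000/6 = -11676.00000
m₂^(3/2) = 407.33333^(1.5) = 8221.00527
g₁ = m₃ / m₂^(3/2) = -11676.00000 / 8221.00527 ≈ -1.4203

-1.4203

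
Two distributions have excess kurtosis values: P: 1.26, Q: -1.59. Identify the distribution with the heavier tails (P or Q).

Higher excess kurtosis ⇒ heavier tails relative to the normal distribution.
1.26 vs -1.59: the larger is 1.26, so P has heavier tails. (P is leptokurtic — heavier-than-normal tails; the other is platykurtic.)

P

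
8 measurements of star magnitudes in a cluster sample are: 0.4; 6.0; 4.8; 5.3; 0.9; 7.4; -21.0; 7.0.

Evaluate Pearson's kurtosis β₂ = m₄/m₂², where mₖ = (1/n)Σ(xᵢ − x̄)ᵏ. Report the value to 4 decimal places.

x̄ = 1.3500
Σ(xᵢ − x̄)² = 618.2800 ⇒ m₂ = 77.28500
Σ(xᵢ − x̄)⁴ = 252735.0126 ⇒ m₄ = 31591.87657
m₂² = 5972.97123
β₂ = m₄/m₂² = 31591.87657 / 5972.97123 ≈ 5.2891

5.2891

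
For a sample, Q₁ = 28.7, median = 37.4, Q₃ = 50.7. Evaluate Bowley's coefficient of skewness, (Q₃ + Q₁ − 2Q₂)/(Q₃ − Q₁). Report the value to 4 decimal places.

numerator: Q₃ + Q₁ − 2Q₂ = 50.7 + 28.7 − 2×37.4 = 4.6000
denominator: Q₃ − Q₁ = 50.7 − 28.7 = 22.0000
Bowley skewness = 4.6000 / 22.0000 ≈ 0.2091

0.2091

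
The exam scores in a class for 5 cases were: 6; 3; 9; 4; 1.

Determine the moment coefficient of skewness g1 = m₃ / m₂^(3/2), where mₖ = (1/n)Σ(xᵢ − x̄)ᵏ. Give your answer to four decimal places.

x̄ = (6 + 3 + 9 + 4 + 1) / 5 = 4.6000
deviations (xᵢ − x̄): 1.4000, -1.6000, 4.4000, -0.6000, -3.6000
Σ(xᵢ − x̄)² = 37.2000 ⇒ m₂ = 37.2000/5 = 7.44000
Σ(xᵢ − x̄)³ = 36.9600 ⇒ m₃ = 36.9600/5 = 7.39200
m₂^(3/2) = 7.44000^(1.5) = 20.29361
g1 = m₃ / m₂^(3/2) = 7.39200 / 20.29361 ≈ 0.3643

0.3643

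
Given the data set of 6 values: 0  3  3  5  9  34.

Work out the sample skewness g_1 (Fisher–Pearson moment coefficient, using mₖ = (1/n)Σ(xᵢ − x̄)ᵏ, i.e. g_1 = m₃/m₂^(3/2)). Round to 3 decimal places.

x̄ = (0 + 3 + 3 + 5 + 9 + 34) / 6 = 9.0000
deviations (xᵢ − x̄): -9.0000, -6.0000, -6.0000, -4.0000, 0.0000, 25.0000
Σ(xᵢ − x̄)² = 794.0000 ⇒ m₂ = 794.0000/6 = 132.33333
Σ(xᵢ − x̄)³ = 14400.0000 ⇒ m₃ = 14400.0000/6 = 2400.00000
m₂^(3/2) = 132.33333^(1.5) = 1522.31273
g_1 = m₃ / m₂^(3/2) = 2400.00000 / 1522.31273 ≈ 1.577

1.577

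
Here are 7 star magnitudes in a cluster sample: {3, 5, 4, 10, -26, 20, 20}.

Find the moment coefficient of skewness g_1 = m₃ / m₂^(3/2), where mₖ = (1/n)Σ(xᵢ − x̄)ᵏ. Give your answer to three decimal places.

-1.139

x̄ = (3 + 5 + 4 + 10 - 26 + 20 + 20) / 7 = 5.1429
deviations (xᵢ − x̄): -2.1429, -0.1429, -1.1429, 4.8571, -31.1429, 14.8571, 14.8571
Σ(xᵢ − x̄)² = 1440.8571 ⇒ m₂ = 1440.8571/7 = 205.83673
Σ(xᵢ − x̄)³ = -23542.5306 ⇒ m₃ = -23542.5306/7 = -3363.21866
m₂^(3/2) = 205.83673^(1.5) = 2953.14197
g_1 = m₃ / m₂^(3/2) = -3363.21866 / 2953.14197 ≈ -1.139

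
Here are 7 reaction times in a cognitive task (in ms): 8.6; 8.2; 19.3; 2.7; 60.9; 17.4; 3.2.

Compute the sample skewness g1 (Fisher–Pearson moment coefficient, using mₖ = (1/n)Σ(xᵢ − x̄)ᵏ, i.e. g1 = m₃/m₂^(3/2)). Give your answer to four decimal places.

1.6415

x̄ = (8.6 + 8.2 + 19.3 + 2.7 + 60.9 + 17.4 + 3.2) / 7 = 17.1857
deviations (xᵢ − x̄): -8.5857, -8.9857, 2.1143, -14.4857, 43.7143, 0.2143, -13.9857
Σ(xᵢ − x̄)² = 2475.3486 ⇒ m₂ = 2475.3486/7 = 353.62122
Σ(xᵢ − x̄)³ = 76411.1274 ⇒ m₃ = 76411.1274/7 = 10915.87534
m₂^(3/2) = 353.62122^(1.5) = 6649.78319
g1 = m₃ / m₂^(3/2) = 10915.87534 / 6649.78319 ≈ 1.6415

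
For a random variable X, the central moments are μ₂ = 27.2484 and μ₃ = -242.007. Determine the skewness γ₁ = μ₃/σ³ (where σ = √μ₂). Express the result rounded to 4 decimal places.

σ = √μ₂ = √27.2484 = 5.22000
σ³ = μ₂^(3/2) = 142.23665
γ₁ = μ₃/σ³ = -242.007 / 142.23665 ≈ -1.7014

-1.7014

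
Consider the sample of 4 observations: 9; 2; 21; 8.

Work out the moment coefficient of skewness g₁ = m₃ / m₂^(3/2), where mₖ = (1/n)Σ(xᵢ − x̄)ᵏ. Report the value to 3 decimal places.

0.619

x̄ = (9 + 2 + 21 + 8) / 4 = 10.0000
deviations (xᵢ − x̄): -1.0000, -8.0000, 11.0000, -2.0000
Σ(xᵢ − x̄)² = 190.0000 ⇒ m₂ = 190.0000/4 = 47.50000
Σ(xᵢ − x̄)³ = 810.0000 ⇒ m₃ = 810.0000/4 = 202.50000
m₂^(3/2) = 47.50000^(1.5) = 327.37116
g₁ = m₃ / m₂^(3/2) = 202.50000 / 327.37116 ≈ 0.619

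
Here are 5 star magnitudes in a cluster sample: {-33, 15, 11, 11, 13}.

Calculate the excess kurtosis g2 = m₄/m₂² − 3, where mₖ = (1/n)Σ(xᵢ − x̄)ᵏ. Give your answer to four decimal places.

0.2178

x̄ = 3.4000
Σ(xᵢ − x̄)² = 1667.2000 ⇒ m₂ = 333.44000
Σ(xᵢ − x̄)⁴ = 1788791.2960 ⇒ m₄ = 357758.25920
m₂² = 111182.23360
g2 = m₄/m₂² − 3 = 3.21776 − 3 ≈ 0.2178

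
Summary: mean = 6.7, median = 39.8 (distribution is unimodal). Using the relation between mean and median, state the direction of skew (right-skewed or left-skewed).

left-skewed

mean − median = 6.7 − 39.8 = -33.1
mean < median ⇒ the longer tail is on the left ⇒ left-skewed (negatively skewed).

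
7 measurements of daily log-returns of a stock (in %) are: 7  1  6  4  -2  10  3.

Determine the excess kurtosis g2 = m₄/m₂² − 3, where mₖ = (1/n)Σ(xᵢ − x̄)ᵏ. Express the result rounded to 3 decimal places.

-0.838

x̄ = 4.1429
Σ(xᵢ − x̄)² = 94.8571 ⇒ m₂ = 13.55102
Σ(xᵢ − x̄)⁴ = 2778.6239 ⇒ m₄ = 396.94627
m₂² = 183.63015
g2 = m₄/m₂² − 3 = 2.16166 − 3 ≈ -0.838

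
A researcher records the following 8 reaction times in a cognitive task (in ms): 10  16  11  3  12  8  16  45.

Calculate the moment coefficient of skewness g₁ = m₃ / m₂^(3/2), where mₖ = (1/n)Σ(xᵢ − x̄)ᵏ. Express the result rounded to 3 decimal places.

1.773

x̄ = (10 + 16 + 11 + 3 + 12 + 8 + 16 + 45) / 8 = 15.1250
deviations (xᵢ − x̄): -5.1250, 0.8750, -4.1250, -12.1250, -3.1250, -7.1250, 0.8750, 29.8750
Σ(xᵢ − x̄)² = 1144.8750 ⇒ m₂ = 1144.8750/8 = 143.10938
Σ(xᵢ − x̄)³ = 24285.6563 ⇒ m₃ = 24285.6563/8 = 3035.70703
m₂^(3/2) = 143.10938^(1.5) = 1711.99356
g₁ = m₃ / m₂^(3/2) = 3035.70703 / 1711.99356 ≈ 1.773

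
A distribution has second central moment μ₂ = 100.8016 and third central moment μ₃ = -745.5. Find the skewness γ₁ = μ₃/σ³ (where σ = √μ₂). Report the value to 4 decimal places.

σ = √μ₂ = √100.8016 = 10.04000
σ³ = μ₂^(3/2) = 1012.04806
γ₁ = μ₃/σ³ = -745.5 / 1012.04806 ≈ -0.7366

-0.7366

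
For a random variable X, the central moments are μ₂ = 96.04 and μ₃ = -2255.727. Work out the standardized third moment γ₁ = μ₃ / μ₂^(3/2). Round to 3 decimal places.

-2.397

σ = √μ₂ = √96.04 = 9.80000
σ³ = μ₂^(3/2) = 941.19200
γ₁ = μ₃/σ³ = -2255.727 / 941.19200 ≈ -2.397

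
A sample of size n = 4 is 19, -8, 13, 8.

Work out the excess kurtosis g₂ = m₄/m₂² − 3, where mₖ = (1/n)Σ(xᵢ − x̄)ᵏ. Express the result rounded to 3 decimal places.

x̄ = 8.0000
Σ(xᵢ − x̄)² = 402.0000 ⇒ m₂ = 100.50000
Σ(xᵢ − x̄)⁴ = 80802.0000 ⇒ m₄ = 20200.50000
m₂² = 10100.25000
g₂ = m₄/m₂² − 3 = 2.00000 − 3 ≈ -1.000

-1.000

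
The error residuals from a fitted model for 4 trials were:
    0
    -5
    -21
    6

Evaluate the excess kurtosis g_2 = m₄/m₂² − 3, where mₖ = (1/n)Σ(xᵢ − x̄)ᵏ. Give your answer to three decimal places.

x̄ = -5.0000
Σ(xᵢ − x̄)² = 402.0000 ⇒ m₂ = 100.50000
Σ(xᵢ − x̄)⁴ = 80802.0000 ⇒ m₄ = 20200.50000
m₂² = 10100.25000
g_2 = m₄/m₂² − 3 = 2.00000 − 3 ≈ -1.000

-1.000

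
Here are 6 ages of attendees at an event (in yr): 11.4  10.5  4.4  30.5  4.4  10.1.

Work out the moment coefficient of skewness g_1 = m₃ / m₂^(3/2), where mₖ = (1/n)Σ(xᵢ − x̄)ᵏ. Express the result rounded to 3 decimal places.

x̄ = (11.4 + 10.5 + 4.4 + 30.5 + 4.4 + 10.1) / 6 = 11.8833
deviations (xᵢ − x̄): -0.4833, -1.3833, -7.4833, 18.6167, -7.4833, -1.7833
Σ(xᵢ − x̄)² = 463.9083 ⇒ m₂ = 463.9083/6 = 77.31806
Σ(xᵢ − x̄)³ = 5605.6004 ⇒ m₃ = 5605.6004/6 = 934.26674
m₂^(3/2) = 77.31806^(1.5) = 679.86297
g_1 = m₃ / m₂^(3/2) = 934.26674 / 679.86297 ≈ 1.374

1.374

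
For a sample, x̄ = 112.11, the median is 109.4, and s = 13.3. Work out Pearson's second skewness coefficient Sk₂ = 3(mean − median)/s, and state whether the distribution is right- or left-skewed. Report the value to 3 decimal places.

0.611, right-skewed

Sk₂ = 3(112.11 − 109.4) / 13.3 = 3 × 2.7100 / 13.3
    = 8.1300 / 13.3 ≈ 0.611
Sk₂ > 0 ⇒ mean > median ⇒ right-skewed (positive skew).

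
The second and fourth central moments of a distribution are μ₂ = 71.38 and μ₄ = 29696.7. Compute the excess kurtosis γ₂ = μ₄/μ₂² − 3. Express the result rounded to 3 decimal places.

2.828

μ₂² = 71.38² = 5095.10440
μ₄/μ₂² = 29696.7 / 5095.10440 = 5.82848
γ₂ = 5.82848 − 3 ≈ 2.828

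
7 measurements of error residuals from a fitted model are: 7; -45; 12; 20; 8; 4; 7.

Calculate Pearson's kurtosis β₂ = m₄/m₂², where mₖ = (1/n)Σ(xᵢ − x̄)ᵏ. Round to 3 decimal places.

4.666

x̄ = 1.8571
Σ(xᵢ − x̄)² = 2722.8571 ⇒ m₂ = 388.97959
Σ(xᵢ − x̄)⁴ = 4942399.8484 ⇒ m₄ = 706057.12120
m₂² = 151305.12287
β₂ = m₄/m₂² = 706057.12120 / 151305.12287 ≈ 4.666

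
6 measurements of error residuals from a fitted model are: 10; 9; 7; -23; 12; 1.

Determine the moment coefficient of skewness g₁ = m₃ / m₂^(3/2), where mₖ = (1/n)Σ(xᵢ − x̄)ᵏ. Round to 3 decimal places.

-1.489

x̄ = (10 + 9 + 7 - 23 + 12 + 1) / 6 = 2.6667
deviations (xᵢ − x̄): 7.3333, 6.3333, 4.3333, -25.6667, 9.3333, -1.6667
Σ(xᵢ − x̄)² = 861.3333 ⇒ m₂ = 861.3333/6 = 143.55556
Σ(xᵢ − x̄)³ = -15370.4444 ⇒ m₃ = -15370.4444/6 = -2561.74074
m₂^(3/2) = 143.55556^(1.5) = 1720.00618
g₁ = m₃ / m₂^(3/2) = -2561.74074 / 1720.00618 ≈ -1.489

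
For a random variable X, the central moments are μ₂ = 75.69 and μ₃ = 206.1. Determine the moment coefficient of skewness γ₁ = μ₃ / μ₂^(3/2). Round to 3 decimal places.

0.313

σ = √μ₂ = √75.69 = 8.70000
σ³ = μ₂^(3/2) = 658.50300
γ₁ = μ₃/σ³ = 206.1 / 658.50300 ≈ 0.313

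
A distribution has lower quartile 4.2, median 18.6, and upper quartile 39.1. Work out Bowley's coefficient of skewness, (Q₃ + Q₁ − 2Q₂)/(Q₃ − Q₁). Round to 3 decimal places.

0.175

numerator: Q₃ + Q₁ − 2Q₂ = 39.1 + 4.2 − 2×18.6 = 6.1000
denominator: Q₃ − Q₁ = 39.1 − 4.2 = 34.9000
Bowley skewness = 6.1000 / 34.9000 ≈ 0.175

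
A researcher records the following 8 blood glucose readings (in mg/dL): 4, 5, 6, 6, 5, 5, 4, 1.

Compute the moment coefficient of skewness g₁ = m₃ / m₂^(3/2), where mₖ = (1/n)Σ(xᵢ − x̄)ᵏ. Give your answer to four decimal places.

-1.3333

x̄ = (4 + 5 + 6 + 6 + 5 + 5 + 4 + 1) / 8 = 4.5000
deviations (xᵢ − x̄): -0.5000, 0.5000, 1.5000, 1.5000, 0.5000, 0.5000, -0.5000, -3.5000
Σ(xᵢ − x̄)² = 18.0000 ⇒ m₂ = 18.0000/8 = 2.25000
Σ(xᵢ − x̄)³ = -36.0000 ⇒ m₃ = -36.0000/8 = -4.50000
m₂^(3/2) = 2.25000^(1.5) = 3.37500
g₁ = m₃ / m₂^(3/2) = -4.50000 / 3.37500 ≈ -1.3333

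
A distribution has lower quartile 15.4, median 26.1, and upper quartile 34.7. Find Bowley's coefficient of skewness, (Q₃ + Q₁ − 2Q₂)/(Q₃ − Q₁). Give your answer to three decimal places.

-0.109

numerator: Q₃ + Q₁ − 2Q₂ = 34.7 + 15.4 − 2×26.1 = -2.1000
denominator: Q₃ − Q₁ = 34.7 − 15.4 = 19.3000
Bowley skewness = -2.1000 / 19.3000 ≈ -0.109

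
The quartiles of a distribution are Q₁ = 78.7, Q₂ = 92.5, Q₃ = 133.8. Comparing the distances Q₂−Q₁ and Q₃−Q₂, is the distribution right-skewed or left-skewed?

Q₂ − Q₁ = 13.8;  Q₃ − Q₂ = 41.3
Q₃ − Q₂ > Q₂ − Q₁ ⇒ the upper half is more spread out ⇒ right-skewed.

right-skewed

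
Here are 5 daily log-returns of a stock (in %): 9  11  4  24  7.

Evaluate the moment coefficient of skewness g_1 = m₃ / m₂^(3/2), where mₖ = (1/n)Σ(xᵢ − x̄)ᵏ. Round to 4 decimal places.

x̄ = (9 + 11 + 4 + 24 + 7) / 5 = 11.0000
deviations (xᵢ − x̄): -2.0000, 0.0000, -7.0000, 13.0000, -4.0000
Σ(xᵢ − x̄)² = 238.0000 ⇒ m₂ = 238.0000/5 = 47.60000
Σ(xᵢ − x̄)³ = 1782.0000 ⇒ m₃ = 1782.0000/5 = 356.40000
m₂^(3/2) = 47.60000^(1.5) = 328.40551
g_1 = m₃ / m₂^(3/2) = 356.40000 / 328.40551 ≈ 1.0852

1.0852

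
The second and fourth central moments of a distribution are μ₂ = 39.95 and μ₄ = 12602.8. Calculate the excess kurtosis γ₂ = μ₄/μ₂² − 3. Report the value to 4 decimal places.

μ₂² = 39.95² = 1596.00250
μ₄/μ₂² = 12602.8 / 1596.00250 = 7.89648
γ₂ = 7.89648 − 3 ≈ 4.8965

4.8965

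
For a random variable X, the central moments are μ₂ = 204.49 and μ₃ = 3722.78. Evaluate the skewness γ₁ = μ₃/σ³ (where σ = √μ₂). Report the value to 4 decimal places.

1.2731

σ = √μ₂ = √204.49 = 14.30000
σ³ = μ₂^(3/2) = 2924.20700
γ₁ = μ₃/σ³ = 3722.78 / 2924.20700 ≈ 1.2731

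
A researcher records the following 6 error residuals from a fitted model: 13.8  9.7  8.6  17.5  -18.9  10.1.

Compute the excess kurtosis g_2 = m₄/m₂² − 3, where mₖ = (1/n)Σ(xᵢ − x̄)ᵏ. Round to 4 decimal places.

x̄ = 6.8000
Σ(xᵢ − x̄)² = 846.5200 ⇒ m₂ = 141.08667
Σ(xᵢ − x̄)⁴ = 451955.8180 ⇒ m₄ = 75325.96967
m₂² = 19905.44751
g_2 = m₄/m₂² − 3 = 3.78419 − 3 ≈ 0.7842

0.7842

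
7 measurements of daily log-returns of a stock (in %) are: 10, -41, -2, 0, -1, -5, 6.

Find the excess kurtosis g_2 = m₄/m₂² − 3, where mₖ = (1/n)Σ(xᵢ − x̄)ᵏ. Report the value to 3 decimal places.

x̄ = -4.7143
Σ(xᵢ − x̄)² = 1691.4286 ⇒ m₂ = 241.63265
Σ(xᵢ − x̄)⁴ = 1794368.5948 ⇒ m₄ = 256338.37068
m₂² = 58386.33903
g_2 = m₄/m₂² − 3 = 4.39038 − 3 ≈ 1.390

1.390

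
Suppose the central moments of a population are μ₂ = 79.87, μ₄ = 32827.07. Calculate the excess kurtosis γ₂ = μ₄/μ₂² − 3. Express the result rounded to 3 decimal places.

2.146

μ₂² = 79.87² = 6379.21690
μ₄/μ₂² = 32827.07 / 6379.21690 = 5.14594
γ₂ = 5.14594 − 3 ≈ 2.146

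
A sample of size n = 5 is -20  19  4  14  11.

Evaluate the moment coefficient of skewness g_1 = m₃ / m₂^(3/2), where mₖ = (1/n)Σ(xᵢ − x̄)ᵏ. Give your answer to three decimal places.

x̄ = (-20 + 19 + 4 + 14 + 11) / 5 = 5.6000
deviations (xᵢ − x̄): -25.6000, 13.4000, -1.6000, 8.4000, 5.4000
Σ(xᵢ − x̄)² = 937.2000 ⇒ m₂ = 937.2000/5 = 187.44000
Σ(xᵢ − x̄)³ = -13625.0400 ⇒ m₃ = -13625.0400/5 = -2725.00800
m₂^(3/2) = 187.44000^(1.5) = 2566.21721
g_1 = m₃ / m₂^(3/2) = -2725.00800 / 2566.21721 ≈ -1.062

-1.062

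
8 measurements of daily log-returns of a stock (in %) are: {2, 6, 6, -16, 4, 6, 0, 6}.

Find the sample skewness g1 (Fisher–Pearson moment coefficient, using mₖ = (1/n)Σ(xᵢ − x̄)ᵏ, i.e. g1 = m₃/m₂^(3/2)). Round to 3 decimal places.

x̄ = (2 + 6 + 6 - 16 + 4 + 6 + 0 + 6) / 8 = 1.7500
deviations (xᵢ − x̄): 0.2500, 4.2500, 4.2500, -17.7500, 2.2500, 4.2500, -1.7500, 4.2500
Σ(xᵢ − x̄)² = 395.5000 ⇒ m₂ = 395.5000/8 = 49.43750
Σ(xᵢ − x̄)³ = -5279.2500 ⇒ m₃ = -5279.2500/8 = -659.90625
m₂^(3/2) = 49.43750^(1.5) = 347.60399
g1 = m₃ / m₂^(3/2) = -659.90625 / 347.60399 ≈ -1.898

-1.898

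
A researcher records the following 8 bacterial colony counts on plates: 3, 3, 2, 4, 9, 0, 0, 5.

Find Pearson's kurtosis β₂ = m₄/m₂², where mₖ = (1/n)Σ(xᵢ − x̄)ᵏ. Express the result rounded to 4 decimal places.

x̄ = 3.2500
Σ(xᵢ − x̄)² = 59.5000 ⇒ m₂ = 7.43750
Σ(xᵢ − x̄)⁴ = 1328.4063 ⇒ m₄ = 166.05078
m₂² = 55.31641
β₂ = m₄/m₂² = 166.05078 / 55.31641 ≈ 3.0018

3.0018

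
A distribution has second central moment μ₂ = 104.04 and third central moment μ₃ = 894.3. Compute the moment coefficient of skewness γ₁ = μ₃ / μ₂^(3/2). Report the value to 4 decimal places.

0.8427

σ = √μ₂ = √104.04 = 10.20000
σ³ = μ₂^(3/2) = 1061.20800
γ₁ = μ₃/σ³ = 894.3 / 1061.20800 ≈ 0.8427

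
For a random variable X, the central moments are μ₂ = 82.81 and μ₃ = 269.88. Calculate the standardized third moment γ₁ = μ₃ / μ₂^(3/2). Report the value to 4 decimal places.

0.3581

σ = √μ₂ = √82.81 = 9.10000
σ³ = μ₂^(3/2) = 753.57100
γ₁ = μ₃/σ³ = 269.88 / 753.57100 ≈ 0.3581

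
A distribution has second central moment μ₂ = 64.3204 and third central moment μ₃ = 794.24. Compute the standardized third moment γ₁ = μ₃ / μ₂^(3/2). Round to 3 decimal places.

σ = √μ₂ = √64.3204 = 8.02000
σ³ = μ₂^(3/2) = 515.84961
γ₁ = μ₃/σ³ = 794.24 / 515.84961 ≈ 1.540

1.540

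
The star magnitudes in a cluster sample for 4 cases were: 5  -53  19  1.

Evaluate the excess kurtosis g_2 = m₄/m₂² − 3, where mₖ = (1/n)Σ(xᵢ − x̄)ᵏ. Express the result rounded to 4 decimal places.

x̄ = -7.0000
Σ(xᵢ − x̄)² = 3000.0000 ⇒ m₂ = 750.00000
Σ(xᵢ − x̄)⁴ = 4959264.0000 ⇒ m₄ = 1239816.00000
m₂² = 562500.00000
g_2 = m₄/m₂² − 3 = 2.20412 − 3 ≈ -0.7959

-0.7959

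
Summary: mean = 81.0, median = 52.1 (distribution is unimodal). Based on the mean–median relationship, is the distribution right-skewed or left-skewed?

right-skewed

mean − median = 81.0 − 52.1 = 28.9
mean > median ⇒ the longer tail is on the right ⇒ right-skewed (positively skewed).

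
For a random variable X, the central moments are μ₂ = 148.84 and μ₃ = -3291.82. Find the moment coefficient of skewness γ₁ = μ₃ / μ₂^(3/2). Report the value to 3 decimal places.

-1.813

σ = √μ₂ = √148.84 = 12.20000
σ³ = μ₂^(3/2) = 1815.84800
γ₁ = μ₃/σ³ = -3291.82 / 1815.84800 ≈ -1.813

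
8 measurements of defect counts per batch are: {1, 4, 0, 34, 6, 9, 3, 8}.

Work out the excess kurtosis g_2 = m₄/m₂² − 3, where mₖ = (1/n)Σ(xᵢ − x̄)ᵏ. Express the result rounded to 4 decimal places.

2.2359

x̄ = 8.1250
Σ(xᵢ − x̄)² = 834.8750 ⇒ m₂ = 104.35938
Σ(xᵢ − x̄)⁴ = 456186.7754 ⇒ m₄ = 57023.34692
m₂² = 10890.87915
g_2 = m₄/m₂² − 3 = 5.23588 − 3 ≈ 2.2359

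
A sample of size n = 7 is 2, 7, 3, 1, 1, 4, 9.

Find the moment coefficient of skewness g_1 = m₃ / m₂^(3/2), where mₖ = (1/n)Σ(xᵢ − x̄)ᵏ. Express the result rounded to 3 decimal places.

0.700

x̄ = (2 + 7 + 3 + 1 + 1 + 4 + 9) / 7 = 3.8571
deviations (xᵢ − x̄): -1.8571, 3.1429, -0.8571, -2.8571, -2.8571, 0.1429, 5.1429
Σ(xᵢ − x̄)² = 56.8571 ⇒ m₂ = 56.8571/7 = 8.12245
Σ(xᵢ − x̄)³ = 113.3878 ⇒ m₃ = 113.3878/7 = 16.19825
m₂^(3/2) = 8.12245^(1.5) = 23.14891
g_1 = m₃ / m₂^(3/2) = 16.19825 / 23.14891 ≈ 0.700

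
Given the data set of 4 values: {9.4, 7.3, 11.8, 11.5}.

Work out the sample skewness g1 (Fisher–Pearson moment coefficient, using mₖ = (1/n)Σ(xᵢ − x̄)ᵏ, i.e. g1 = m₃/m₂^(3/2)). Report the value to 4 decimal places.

-0.4489

x̄ = (9.4 + 7.3 + 11.8 + 11.5) / 4 = 10.0000
deviations (xᵢ − x̄): -0.6000, -2.7000, 1.8000, 1.5000
Σ(xᵢ − x̄)² = 13.1400 ⇒ m₂ = 13.1400/4 = 3.28500
Σ(xᵢ − x̄)³ = -10.6920 ⇒ m₃ = -10.6920/4 = -2.67300
m₂^(3/2) = 3.28500^(1.5) = 5.95392
g1 = m₃ / m₂^(3/2) = -2.67300 / 5.95392 ≈ -0.4489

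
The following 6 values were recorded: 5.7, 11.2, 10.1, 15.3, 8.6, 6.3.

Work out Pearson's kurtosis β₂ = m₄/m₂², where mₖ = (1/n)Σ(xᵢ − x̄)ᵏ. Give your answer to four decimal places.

2.2203

x̄ = 9.5333
Σ(xᵢ − x̄)² = 62.3733 ⇒ m₂ = 10.39556
Σ(xᵢ − x̄)⁴ = 1439.6582 ⇒ m₄ = 239.94303
m₂² = 108.06758
β₂ = m₄/m₂² = 239.94303 / 108.06758 ≈ 2.2203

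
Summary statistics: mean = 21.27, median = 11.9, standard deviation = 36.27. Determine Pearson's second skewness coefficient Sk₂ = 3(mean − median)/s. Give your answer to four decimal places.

Sk₂ = 3(21.27 − 11.9) / 36.27 = 3 × 9.3700 / 36.27
    = 28.1100 / 36.27 ≈ 0.7750

0.7750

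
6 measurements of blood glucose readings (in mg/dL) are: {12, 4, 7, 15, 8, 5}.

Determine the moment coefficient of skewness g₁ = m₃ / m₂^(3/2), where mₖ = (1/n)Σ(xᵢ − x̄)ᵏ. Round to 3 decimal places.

0.521

x̄ = (12 + 4 + 7 + 15 + 8 + 5) / 6 = 8.5000
deviations (xᵢ − x̄): 3.5000, -4.5000, -1.5000, 6.5000, -0.5000, -3.5000
Σ(xᵢ − x̄)² = 89.5000 ⇒ m₂ = 89.5000/6 = 14.91667
Σ(xᵢ − x̄)³ = 180.0000 ⇒ m₃ = 180.0000/6 = 30.00000
m₂^(3/2) = 14.91667^(1.5) = 57.61130
g₁ = m₃ / m₂^(3/2) = 30.00000 / 57.61130 ≈ 0.521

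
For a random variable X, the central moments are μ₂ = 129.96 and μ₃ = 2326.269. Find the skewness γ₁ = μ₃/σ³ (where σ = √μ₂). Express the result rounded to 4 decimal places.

1.5702

σ = √μ₂ = √129.96 = 11.40000
σ³ = μ₂^(3/2) = 1481.54400
γ₁ = μ₃/σ³ = 2326.269 / 1481.54400 ≈ 1.5702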